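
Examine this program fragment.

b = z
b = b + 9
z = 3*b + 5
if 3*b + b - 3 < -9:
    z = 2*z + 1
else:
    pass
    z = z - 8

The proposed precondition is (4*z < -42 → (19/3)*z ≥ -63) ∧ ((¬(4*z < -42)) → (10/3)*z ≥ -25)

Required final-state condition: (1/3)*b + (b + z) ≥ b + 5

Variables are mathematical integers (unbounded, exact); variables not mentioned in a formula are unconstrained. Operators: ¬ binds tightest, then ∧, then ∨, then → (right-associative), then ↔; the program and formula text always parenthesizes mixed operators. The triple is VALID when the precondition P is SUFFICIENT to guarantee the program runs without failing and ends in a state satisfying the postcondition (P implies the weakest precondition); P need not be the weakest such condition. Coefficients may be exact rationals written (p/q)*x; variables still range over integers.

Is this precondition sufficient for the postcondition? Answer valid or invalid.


Working backward. After the program, the postcondition (1/3)*b + (b + z) ≥ b + 5 must hold; in canonical form it is (1/3)*b + z ≥ 5.
Then branch requires (1/3)*b + 2*z ≥ 4; else branch requires (1/3)*b + z ≥ 13.
Before the if: (4*b < -6 → (1/3)*b + 2*z ≥ 4) ∧ ((¬(4*b < -6)) → (1/3)*b + z ≥ 13)
Before z := 3*b + 5: (4*b < -6 → (19/3)*b ≥ -6) ∧ ((¬(4*b < -6)) → (10/3)*b ≥ 8)
Before b := b + 9: (4*b < -42 → (19/3)*b ≥ -63) ∧ ((¬(4*b < -42)) → (10/3)*b ≥ -22)
Before b := z: (4*z < -42 → (19/3)*z ≥ -63) ∧ ((¬(4*z < -42)) → (10/3)*z ≥ -22)
The weakest precondition is (4*z < -42 → (19/3)*z ≥ -63) ∧ ((¬(4*z < -42)) → (10/3)*z ≥ -22).
Check whether (4*z < -42 → (19/3)*z ≥ -63) ∧ ((¬(4*z < -42)) → (10/3)*z ≥ -25) implies it.
Countermodel: at the initial state z = -7, the precondition holds but the weakest precondition fails.
Answer: invalid


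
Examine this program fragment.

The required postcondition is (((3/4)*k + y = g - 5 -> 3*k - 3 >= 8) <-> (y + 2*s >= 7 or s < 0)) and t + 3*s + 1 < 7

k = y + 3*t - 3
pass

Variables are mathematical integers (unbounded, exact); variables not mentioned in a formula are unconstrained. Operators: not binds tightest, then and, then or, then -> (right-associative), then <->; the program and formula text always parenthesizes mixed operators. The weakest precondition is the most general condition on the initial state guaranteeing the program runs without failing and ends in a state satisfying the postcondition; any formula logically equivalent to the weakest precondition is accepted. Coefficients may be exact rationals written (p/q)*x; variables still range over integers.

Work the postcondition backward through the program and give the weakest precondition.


Working backward. After the program, the postcondition (((3/4)*k + y = g - 5 -> 3*k - 3 >= 8) <-> (y + 2*s >= 7 or s < 0)) and t + 3*s + 1 < 7 must hold; in canonical form it is (((3/4)*k + y = g - 5 -> 3*k >= 11) <-> (2*s + y >= 7 or s < 0)) and 3*s + t < 6.
Before skip: (((3/4)*k + y = g - 5 -> 3*k >= 11) <-> (2*s + y >= 7 or s < 0)) and 3*s + t < 6
Before k := y + 3*t - 3: (((9/4)*t + (7/4)*y = g - 11/4 -> 9*t + 3*y >= 20) <-> (2*s + y >= 7 or s < 0)) and 3*s + t < 6
Answer: WP = (((9/4)*t + (7/4)*y = g - 11/4 -> 9*t + 3*y >= 20) <-> (2*s + y >= 7 or s < 0)) and 3*s + t < 6


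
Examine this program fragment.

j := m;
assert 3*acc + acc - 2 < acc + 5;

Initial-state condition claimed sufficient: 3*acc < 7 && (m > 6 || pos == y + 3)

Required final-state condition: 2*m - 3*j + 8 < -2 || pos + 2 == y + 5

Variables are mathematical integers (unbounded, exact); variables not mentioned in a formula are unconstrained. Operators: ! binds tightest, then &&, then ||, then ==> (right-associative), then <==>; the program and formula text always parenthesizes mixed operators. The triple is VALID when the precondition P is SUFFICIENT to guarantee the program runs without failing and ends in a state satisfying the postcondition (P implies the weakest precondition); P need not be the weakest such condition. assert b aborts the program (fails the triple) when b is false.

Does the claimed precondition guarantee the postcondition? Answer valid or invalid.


Working backward. After the program, the postcondition 2*m - 3*j + 8 < -2 || pos + 2 == y + 5 must hold; in canonical form it is 2*m < 3*j - 10 || pos == y + 3.
Before assert 3*acc + acc - 2 < acc + 5: 3*acc < 7 && (2*m < 3*j - 10 || pos == y + 3)
Before j := m: 3*acc < 7 && (m > 10 || pos == y + 3)
The weakest precondition is 3*acc < 7 && (m > 10 || pos == y + 3).
Check whether 3*acc < 7 && (m > 6 || pos == y + 3) implies it.
Countermodel: at the initial state acc = 2, m = 7, pos = 1, y = -3, the precondition holds but the weakest precondition fails.
Answer: invalid


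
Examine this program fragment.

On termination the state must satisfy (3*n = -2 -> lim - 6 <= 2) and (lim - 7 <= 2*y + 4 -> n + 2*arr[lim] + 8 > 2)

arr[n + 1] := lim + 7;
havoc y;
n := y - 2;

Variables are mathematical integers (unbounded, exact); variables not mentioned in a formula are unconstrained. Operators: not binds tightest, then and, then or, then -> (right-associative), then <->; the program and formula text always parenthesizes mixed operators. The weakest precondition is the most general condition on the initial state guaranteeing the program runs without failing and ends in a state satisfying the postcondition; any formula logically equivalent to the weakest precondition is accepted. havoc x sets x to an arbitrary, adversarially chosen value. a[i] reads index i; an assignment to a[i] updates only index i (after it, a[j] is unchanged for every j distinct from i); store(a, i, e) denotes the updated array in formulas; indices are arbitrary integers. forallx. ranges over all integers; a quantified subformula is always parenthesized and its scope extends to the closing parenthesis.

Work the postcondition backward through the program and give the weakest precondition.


Working backward. After the program, the postcondition (3*n = -2 -> lim - 6 <= 2) and (lim - 7 <= 2*y + 4 -> n + 2*arr[lim] + 8 > 2) must hold; in canonical form it is (3*n = -2 -> lim <= 8) and (lim <= 2*y + 11 -> 2*arr[lim] + n > -6).
Before n := y - 2: (3*y = 4 -> lim <= 8) and (lim <= 2*y + 11 -> 2*arr[lim] + y > -4)
Before havoc y: forall y_1. ((3*y_1 = 4 -> lim <= 8) and (lim <= 2*y_1 + 11 -> 2*arr[lim] + y_1 > -4))
Before arr[n + 1] := lim + 7: forall y_1. ((3*y_1 = 4 -> lim <= 8) and (lim <= 2*y_1 + 11 -> 2*store(arr, n + 1, lim + 7)[lim] + y_1 > -4))
Answer: WP = forall y_1. ((3*y_1 = 4 -> lim <= 8) and (lim <= 2*y_1 + 11 -> 2*store(arr, n + 1, lim + 7)[lim] + y_1 > -4))


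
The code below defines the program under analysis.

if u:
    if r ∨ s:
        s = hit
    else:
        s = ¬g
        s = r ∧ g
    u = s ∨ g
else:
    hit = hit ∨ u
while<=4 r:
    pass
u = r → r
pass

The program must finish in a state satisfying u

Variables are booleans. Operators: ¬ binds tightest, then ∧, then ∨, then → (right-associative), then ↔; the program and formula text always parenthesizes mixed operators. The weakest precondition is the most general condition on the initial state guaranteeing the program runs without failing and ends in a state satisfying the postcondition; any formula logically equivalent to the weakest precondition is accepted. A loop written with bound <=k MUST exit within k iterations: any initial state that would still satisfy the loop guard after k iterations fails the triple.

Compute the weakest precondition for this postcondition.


Working backward. After the program, u must hold.
Before skip: u
Before u := r → r: true
Before the loop (bound <=4), unroll the exhaustion recursion (WP_0 = exit-now case; WP_j = one more guarded iteration, up to j = 4):
  WP_0: ¬r
  WP_1: r → (¬r)
  WP_2: r → (r → (¬r))
  WP_3: r → (r → (r → (¬r)))
  WP_4: r → (r → (r → (r → (¬r))))
So before the loop: r → (r → (r → (r → (¬r))))
Then branch requires ((r ∨ s) → (r → (r → (r → (r → (¬r)))))) ∧ ((¬(r ∨ s)) → (r → (r → (r → (r → (¬r)))))); else branch requires r → (r → (r → (r → (¬r)))).
Before the if: (u → (((r ∨ s) → (r → (r → (r → (r → (¬r)))))) ∧ ((¬(r ∨ s)) → (r → (r → (r → (r → (¬r)))))))) ∧ ((¬u) → (r → (r → (r → (r → (¬r))))))
Answer: WP = (u → (((r ∨ s) → (r → (r → (r → (r → (¬r)))))) ∧ ((¬(r ∨ s)) → (r → (r → (r → (r → (¬r)))))))) ∧ ((¬u) → (r → (r → (r → (r → (¬r))))))


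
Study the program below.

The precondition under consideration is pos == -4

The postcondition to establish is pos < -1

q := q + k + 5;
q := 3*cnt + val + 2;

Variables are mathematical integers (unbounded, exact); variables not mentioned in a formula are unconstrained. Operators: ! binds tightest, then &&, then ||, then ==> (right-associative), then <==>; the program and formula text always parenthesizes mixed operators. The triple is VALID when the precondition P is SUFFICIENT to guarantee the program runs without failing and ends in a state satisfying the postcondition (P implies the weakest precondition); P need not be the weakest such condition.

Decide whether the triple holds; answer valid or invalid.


Working backward. After the program, pos < -1 must hold.
Before q := 3*cnt + val + 2: pos < -1
Before q := q + k + 5: pos < -1
The weakest precondition is pos < -1.
Check whether pos == -4 implies it.
Every state satisfying the precondition satisfies the weakest precondition: the implication holds.
Answer: valid


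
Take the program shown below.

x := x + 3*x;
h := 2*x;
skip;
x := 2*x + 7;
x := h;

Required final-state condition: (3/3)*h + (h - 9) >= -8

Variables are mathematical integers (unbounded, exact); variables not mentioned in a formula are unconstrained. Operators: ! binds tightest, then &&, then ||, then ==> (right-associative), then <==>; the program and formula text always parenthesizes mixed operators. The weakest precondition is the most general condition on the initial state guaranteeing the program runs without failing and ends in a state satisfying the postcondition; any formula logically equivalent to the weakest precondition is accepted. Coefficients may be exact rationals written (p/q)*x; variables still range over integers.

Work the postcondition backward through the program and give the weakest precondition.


Working backward. After the program, the postcondition (3/3)*h + (h - 9) >= -8 must hold; in canonical form it is 2*h >= 1.
Before x := h: 2*h >= 1
Before x := 2*x + 7: 2*h >= 1
Before skip: 2*h >= 1
Before h := 2*x: 4*x >= 1
Before x := x + 3*x: 16*x >= 1
Answer: WP = 16*x >= 1


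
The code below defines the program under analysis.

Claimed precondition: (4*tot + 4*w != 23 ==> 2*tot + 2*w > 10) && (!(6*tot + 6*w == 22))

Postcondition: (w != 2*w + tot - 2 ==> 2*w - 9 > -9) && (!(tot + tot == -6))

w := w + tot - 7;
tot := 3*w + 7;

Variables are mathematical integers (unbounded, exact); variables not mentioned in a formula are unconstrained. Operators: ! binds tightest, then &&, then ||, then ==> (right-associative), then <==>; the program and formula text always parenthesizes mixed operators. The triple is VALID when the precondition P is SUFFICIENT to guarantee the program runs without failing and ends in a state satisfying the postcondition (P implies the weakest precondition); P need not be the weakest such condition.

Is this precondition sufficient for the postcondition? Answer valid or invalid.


Working backward. After the program, the postcondition (w != 2*w + tot - 2 ==> 2*w - 9 > -9) && (!(tot + tot == -6)) must hold; in canonical form it is (tot + w != 2 ==> 2*w > 0) && (!(2*tot == -6)).
Before tot := 3*w + 7: (4*w != -5 ==> 2*w > 0) && (!(6*w == -20))
Before w := w + tot - 7: (4*tot + 4*w != 23 ==> 2*tot + 2*w > 14) && (!(6*tot + 6*w == 22))
The weakest precondition is (4*tot + 4*w != 23 ==> 2*tot + 2*w > 14) && (!(6*tot + 6*w == 22)).
Check whether (4*tot + 4*w != 23 ==> 2*tot + 2*w > 10) && (!(6*tot + 6*w == 22)) implies it.
Countermodel: at the initial state tot = 0, w = 6, the precondition holds but the weakest precondition fails.
Answer: invalid


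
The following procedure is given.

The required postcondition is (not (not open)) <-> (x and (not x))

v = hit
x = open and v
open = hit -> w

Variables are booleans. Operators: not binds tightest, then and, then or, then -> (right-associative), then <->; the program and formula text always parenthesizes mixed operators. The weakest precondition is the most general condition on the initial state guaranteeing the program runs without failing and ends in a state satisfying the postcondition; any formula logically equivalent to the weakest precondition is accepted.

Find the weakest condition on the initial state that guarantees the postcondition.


Working backward. After the program, the postcondition (not (not open)) <-> (x and (not x)) must hold; in canonical form it is not open.
Before open := hit -> w: not (hit -> w)
Before x := open and v: not (hit -> w)
Before v := hit: not (hit -> w)
Answer: WP = not (hit -> w)


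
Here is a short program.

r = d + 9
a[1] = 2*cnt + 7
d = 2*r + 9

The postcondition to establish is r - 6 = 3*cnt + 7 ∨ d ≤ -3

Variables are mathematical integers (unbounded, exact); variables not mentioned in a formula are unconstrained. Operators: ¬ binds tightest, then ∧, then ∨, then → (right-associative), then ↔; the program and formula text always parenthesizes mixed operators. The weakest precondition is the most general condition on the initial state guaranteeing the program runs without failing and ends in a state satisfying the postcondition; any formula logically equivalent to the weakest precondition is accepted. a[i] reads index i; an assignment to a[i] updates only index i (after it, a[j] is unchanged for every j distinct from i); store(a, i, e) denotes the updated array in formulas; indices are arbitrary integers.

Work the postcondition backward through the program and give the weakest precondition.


Working backward. After the program, the postcondition r - 6 = 3*cnt + 7 ∨ d ≤ -3 must hold; in canonical form it is r = 3*cnt + 13 ∨ d ≤ -3.
Before d := 2*r + 9: r = 3*cnt + 13 ∨ 2*r ≤ -12
Before a[1] := 2*cnt + 7: r = 3*cnt + 13 ∨ 2*r ≤ -12
Before r := d + 9: d = 3*cnt + 4 ∨ 2*d ≤ -30
Answer: WP = d = 3*cnt + 4 ∨ 2*d ≤ -30


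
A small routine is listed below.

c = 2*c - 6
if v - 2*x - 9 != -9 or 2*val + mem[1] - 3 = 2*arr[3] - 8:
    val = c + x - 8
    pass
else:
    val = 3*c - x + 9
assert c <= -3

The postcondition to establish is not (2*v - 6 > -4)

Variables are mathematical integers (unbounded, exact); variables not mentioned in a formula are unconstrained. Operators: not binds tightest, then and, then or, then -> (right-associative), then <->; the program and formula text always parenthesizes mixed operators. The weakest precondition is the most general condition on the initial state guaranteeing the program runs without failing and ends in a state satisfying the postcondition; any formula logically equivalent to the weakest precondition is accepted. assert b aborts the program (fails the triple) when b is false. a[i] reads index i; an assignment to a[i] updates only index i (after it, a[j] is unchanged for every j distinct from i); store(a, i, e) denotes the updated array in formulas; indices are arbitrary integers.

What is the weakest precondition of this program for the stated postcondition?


Working backward. After the program, the postcondition not (2*v - 6 > -4) must hold; in canonical form it is not (2*v > 2).
Before assert c <= -3: c <= -3 and (not (2*v > 2))
Then branch requires c <= -3 and (not (2*v > 2)); else branch requires c <= -3 and (not (2*v > 2)).
Before the if: ((v != 2*x or mem[1] + 2*val = 2*arr[3] - 5) -> (c <= -3 and (not (2*v > 2)))) and ((not (v != 2*x or mem[1] + 2*val = 2*arr[3] - 5)) -> (c <= -3 and (not (2*v > 2))))
Before c := 2*c - 6: ((v != 2*x or mem[1] + 2*val = 2*arr[3] - 5) -> (2*c <= 3 and (not (2*v > 2)))) and ((not (v != 2*x or mem[1] + 2*val = 2*arr[3] - 5)) -> (2*c <= 3 and (not (2*v > 2))))
Answer: WP = ((v != 2*x or mem[1] + 2*val = 2*arr[3] - 5) -> (2*c <= 3 and (not (2*v > 2)))) and ((not (v != 2*x or mem[1] + 2*val = 2*arr[3] - 5)) -> (2*c <= 3 and (not (2*v > 2))))


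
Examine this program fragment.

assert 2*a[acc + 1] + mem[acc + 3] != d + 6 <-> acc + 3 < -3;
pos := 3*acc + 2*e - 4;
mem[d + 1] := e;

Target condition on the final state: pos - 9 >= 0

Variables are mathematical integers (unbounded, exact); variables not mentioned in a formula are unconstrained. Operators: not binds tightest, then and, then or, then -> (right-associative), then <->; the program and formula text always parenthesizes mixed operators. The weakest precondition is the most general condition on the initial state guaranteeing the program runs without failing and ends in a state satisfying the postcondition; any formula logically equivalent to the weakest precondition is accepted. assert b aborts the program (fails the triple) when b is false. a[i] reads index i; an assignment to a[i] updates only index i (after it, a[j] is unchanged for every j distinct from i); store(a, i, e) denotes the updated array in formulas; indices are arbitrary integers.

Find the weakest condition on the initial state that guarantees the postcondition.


Working backward. After the program, the postcondition pos - 9 >= 0 must hold; in canonical form it is pos >= 9.
Before mem[d + 1] := e: pos >= 9
Before pos := 3*acc + 2*e - 4: 3*acc + 2*e >= 13
Before assert 2*a[acc + 1] + mem[acc + 3] != d + 6 <-> acc + 3 < -3: (2*a[acc + 1] + mem[acc + 3] != d + 6 <-> acc < -6) and 3*acc + 2*e >= 13
Answer: WP = (2*a[acc + 1] + mem[acc + 3] != d + 6 <-> acc < -6) and 3*acc + 2*e >= 13


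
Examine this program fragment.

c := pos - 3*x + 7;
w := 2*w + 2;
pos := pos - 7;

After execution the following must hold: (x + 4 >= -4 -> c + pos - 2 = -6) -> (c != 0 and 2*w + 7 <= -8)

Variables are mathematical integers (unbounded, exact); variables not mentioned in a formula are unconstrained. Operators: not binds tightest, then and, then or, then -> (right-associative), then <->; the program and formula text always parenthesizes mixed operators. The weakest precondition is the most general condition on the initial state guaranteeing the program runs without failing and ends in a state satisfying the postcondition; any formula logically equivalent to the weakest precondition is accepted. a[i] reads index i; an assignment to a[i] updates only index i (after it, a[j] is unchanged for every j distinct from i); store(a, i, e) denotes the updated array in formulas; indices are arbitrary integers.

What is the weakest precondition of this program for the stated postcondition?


Working backward. After the program, the postcondition (x + 4 >= -4 -> c + pos - 2 = -6) -> (c != 0 and 2*w + 7 <= -8) must hold; in canonical form it is (x >= -8 -> c + pos = -4) -> (c != 0 and 2*w <= -15).
Before pos := pos - 7: (x >= -8 -> c + pos = 3) -> (c != 0 and 2*w <= -15)
Before w := 2*w + 2: (x >= -8 -> c + pos = 3) -> (c != 0 and 4*w <= -19)
Before c := pos - 3*x + 7: (x >= -8 -> 2*pos = 3*x - 4) -> (pos != 3*x - 7 and 4*w <= -19)
Answer: WP = (x >= -8 -> 2*pos = 3*x - 4) -> (pos != 3*x - 7 and 4*w <= -19)


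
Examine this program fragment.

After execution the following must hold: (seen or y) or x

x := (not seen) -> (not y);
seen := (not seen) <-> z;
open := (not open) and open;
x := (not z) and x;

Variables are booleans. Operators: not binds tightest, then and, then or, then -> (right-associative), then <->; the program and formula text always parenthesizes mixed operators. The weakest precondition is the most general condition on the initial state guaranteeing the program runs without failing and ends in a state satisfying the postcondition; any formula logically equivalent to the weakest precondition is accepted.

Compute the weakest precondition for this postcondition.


Working backward. After the program, the postcondition (seen or y) or x must hold; in canonical form it is seen or y or x.
Before x := (not z) and x: seen or y or ((not z) and x)
Before open := (not open) and open: seen or y or ((not z) and x)
Before seen := (not seen) <-> z: ((not seen) <-> z) or y or ((not z) and x)
Before x := (not seen) -> (not y): ((not seen) <-> z) or y or ((not z) and ((not seen) -> (not y)))
Answer: WP = ((not seen) <-> z) or y or ((not z) and ((not seen) -> (not y)))


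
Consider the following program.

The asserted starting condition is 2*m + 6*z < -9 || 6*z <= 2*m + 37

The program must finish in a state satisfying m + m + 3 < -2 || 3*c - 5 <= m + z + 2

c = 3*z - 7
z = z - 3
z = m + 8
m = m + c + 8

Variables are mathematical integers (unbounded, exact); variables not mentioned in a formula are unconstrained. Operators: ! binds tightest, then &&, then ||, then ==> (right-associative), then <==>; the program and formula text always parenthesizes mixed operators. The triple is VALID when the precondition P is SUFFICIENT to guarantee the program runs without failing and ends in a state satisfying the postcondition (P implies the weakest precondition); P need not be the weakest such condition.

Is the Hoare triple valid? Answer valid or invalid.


Working backward. After the program, the postcondition m + m + 3 < -2 || 3*c - 5 <= m + z + 2 must hold; in canonical form it is 2*m < -5 || 3*c <= m + z + 7.
Before m := m + c + 8: 2*c + 2*m < -21 || 2*c <= m + z + 15
Before z := m + 8: 2*c + 2*m < -21 || 2*c <= 2*m + 23
Before z := z - 3: 2*c + 2*m < -21 || 2*c <= 2*m + 23
Before c := 3*z - 7: 2*m + 6*z < -7 || 6*z <= 2*m + 37
The weakest precondition is 2*m + 6*z < -7 || 6*z <= 2*m + 37.
Check whether 2*m + 6*z < -9 || 6*z <= 2*m + 37 implies it.
Every state satisfying the precondition satisfies the weakest precondition: the implication holds.
Answer: valid


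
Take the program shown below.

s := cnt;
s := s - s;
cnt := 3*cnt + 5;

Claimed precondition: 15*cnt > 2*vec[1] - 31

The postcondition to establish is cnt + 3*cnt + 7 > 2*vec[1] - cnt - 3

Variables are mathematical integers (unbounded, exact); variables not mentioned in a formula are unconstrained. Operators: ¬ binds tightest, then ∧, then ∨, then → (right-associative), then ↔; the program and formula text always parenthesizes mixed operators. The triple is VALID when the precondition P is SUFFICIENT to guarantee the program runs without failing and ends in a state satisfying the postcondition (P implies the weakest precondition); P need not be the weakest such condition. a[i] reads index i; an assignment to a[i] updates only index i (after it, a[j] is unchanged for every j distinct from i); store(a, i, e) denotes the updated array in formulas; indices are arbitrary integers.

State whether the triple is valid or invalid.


Working backward. After the program, the postcondition cnt + 3*cnt + 7 > 2*vec[1] - cnt - 3 must hold; in canonical form it is 5*cnt > 2*vec[1] - 10.
Before cnt := 3*cnt + 5: 15*cnt > 2*vec[1] - 35
Before s := s - s: 15*cnt > 2*vec[1] - 35
Before s := cnt: 15*cnt > 2*vec[1] - 35
The weakest precondition is 15*cnt > 2*vec[1] - 35.
Check whether 15*cnt > 2*vec[1] - 31 implies it.
Every state satisfying the precondition satisfies the weakest precondition: the implication holds.
Answer: valid


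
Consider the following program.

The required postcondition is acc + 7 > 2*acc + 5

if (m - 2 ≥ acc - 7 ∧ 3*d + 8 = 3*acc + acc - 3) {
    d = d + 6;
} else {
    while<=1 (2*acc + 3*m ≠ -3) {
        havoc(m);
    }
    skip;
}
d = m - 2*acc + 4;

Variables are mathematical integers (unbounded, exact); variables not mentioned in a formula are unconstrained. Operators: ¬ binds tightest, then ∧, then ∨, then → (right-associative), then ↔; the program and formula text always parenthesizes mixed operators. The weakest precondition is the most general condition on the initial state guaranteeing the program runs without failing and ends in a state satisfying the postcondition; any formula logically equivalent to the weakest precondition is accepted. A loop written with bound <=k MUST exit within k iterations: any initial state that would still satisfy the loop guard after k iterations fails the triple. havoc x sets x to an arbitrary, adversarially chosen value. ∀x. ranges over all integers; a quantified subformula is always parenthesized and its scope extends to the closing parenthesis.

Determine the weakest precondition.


Working backward. After the program, the postcondition acc + 7 > 2*acc + 5 must hold; in canonical form it is acc < 2.
Before d := m - 2*acc + 4: acc < 2
Then branch requires acc < 2; else branch requires (2*acc + 3*m ≠ -3 → (∀m_1. ((¬(2*acc + 3*m_1 ≠ -3)) ∧ acc < 2))) ∧ ((¬(2*acc + 3*m ≠ -3)) → acc < 2).
Before the if: ((m ≥ acc - 5 ∧ 3*d = 4*acc - 11) → acc < 2) ∧ ((¬(m ≥ acc - 5 ∧ 3*d = 4*acc - 11)) → ((2*acc + 3*m ≠ -3 → (∀m_1. ((¬(2*acc + 3*m_1 ≠ -3)) ∧ acc < 2))) ∧ ((¬(2*acc + 3*m ≠ -3)) → acc < 2)))
Answer: WP = ((m ≥ acc - 5 ∧ 3*d = 4*acc - 11) → acc < 2) ∧ ((¬(m ≥ acc - 5 ∧ 3*d = 4*acc - 11)) → ((2*acc + 3*m ≠ -3 → (∀m_1. ((¬(2*acc + 3*m_1 ≠ -3)) ∧ acc < 2))) ∧ ((¬(2*acc + 3*m ≠ -3)) → acc < 2)))


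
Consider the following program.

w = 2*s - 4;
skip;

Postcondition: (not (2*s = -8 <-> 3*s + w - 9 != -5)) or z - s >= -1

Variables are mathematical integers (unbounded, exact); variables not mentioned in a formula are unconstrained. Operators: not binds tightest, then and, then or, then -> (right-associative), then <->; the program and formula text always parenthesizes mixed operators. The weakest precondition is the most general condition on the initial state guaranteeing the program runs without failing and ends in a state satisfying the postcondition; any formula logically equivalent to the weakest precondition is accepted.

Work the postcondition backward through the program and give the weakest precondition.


Working backward. After the program, the postcondition (not (2*s = -8 <-> 3*s + w - 9 != -5)) or z - s >= -1 must hold; in canonical form it is (not (2*s = -8 <-> 3*s + w != 4)) or z >= s - 1.
Before skip: (not (2*s = -8 <-> 3*s + w != 4)) or z >= s - 1
Before w := 2*s - 4: (not (2*s = -8 <-> 5*s != 8)) or z >= s - 1
Answer: WP = (not (2*s = -8 <-> 5*s != 8)) or z >= s - 1


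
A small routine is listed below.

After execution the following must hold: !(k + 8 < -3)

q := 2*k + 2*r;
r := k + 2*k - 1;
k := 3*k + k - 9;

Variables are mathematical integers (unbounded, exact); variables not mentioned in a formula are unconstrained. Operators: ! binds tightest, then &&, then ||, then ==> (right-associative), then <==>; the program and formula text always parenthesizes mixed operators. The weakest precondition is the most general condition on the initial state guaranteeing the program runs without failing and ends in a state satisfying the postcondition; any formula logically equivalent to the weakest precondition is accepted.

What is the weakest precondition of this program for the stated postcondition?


Working backward. After the program, the postcondition !(k + 8 < -3) must hold; in canonical form it is !(k < -11).
Before k := 3*k + k - 9: !(4*k < -2)
Before r := k + 2*k - 1: !(4*k < -2)
Before q := 2*k + 2*r: !(4*k < -2)
Answer: WP = !(4*k < -2)


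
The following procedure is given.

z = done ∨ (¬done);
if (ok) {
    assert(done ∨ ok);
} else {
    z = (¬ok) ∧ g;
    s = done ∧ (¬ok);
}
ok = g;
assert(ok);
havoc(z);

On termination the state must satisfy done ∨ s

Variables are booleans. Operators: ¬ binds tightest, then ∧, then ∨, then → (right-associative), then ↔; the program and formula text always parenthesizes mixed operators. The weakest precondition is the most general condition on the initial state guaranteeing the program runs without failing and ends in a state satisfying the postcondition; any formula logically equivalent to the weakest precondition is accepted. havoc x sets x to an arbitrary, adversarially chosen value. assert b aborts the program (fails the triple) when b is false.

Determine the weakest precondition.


Working backward. After the program, done ∨ s must hold.
Before havoc z: done ∨ s
Before assert ok: ok ∧ (done ∨ s)
Before ok := g: g ∧ (done ∨ s)
Then branch requires (done ∨ ok) ∧ g ∧ (done ∨ s); else branch requires g ∧ (done ∨ (done ∧ (¬ok))).
Before the if: (ok → ((done ∨ ok) ∧ g ∧ (done ∨ s))) ∧ ((¬ok) → (g ∧ (done ∨ (done ∧ (¬ok)))))
Before z := done ∨ (¬done): (ok → ((done ∨ ok) ∧ g ∧ (done ∨ s))) ∧ ((¬ok) → (g ∧ (done ∨ (done ∧ (¬ok)))))
Answer: WP = (ok → ((done ∨ ok) ∧ g ∧ (done ∨ s))) ∧ ((¬ok) → (g ∧ (done ∨ (done ∧ (¬ok)))))


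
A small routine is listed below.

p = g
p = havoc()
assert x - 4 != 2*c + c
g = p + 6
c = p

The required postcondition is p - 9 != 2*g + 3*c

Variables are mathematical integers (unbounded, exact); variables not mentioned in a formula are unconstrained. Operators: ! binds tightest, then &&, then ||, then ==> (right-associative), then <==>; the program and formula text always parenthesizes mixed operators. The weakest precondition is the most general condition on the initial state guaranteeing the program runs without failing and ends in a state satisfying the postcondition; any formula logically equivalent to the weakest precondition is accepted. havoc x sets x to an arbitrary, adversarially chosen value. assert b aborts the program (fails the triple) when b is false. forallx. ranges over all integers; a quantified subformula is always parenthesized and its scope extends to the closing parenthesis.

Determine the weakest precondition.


Working backward. After the program, the postcondition p - 9 != 2*g + 3*c must hold; in canonical form it is p != 3*c + 2*g + 9.
Before c := p: 2*g + 2*p != -9
Before g := p + 6: 4*p != -21
Before assert x - 4 != 2*c + c: x != 3*c + 4 && 4*p != -21
Before havoc p: forall p_1. (x != 3*c + 4 && 4*p_1 != -21)
Before p := g: forall p_1. (x != 3*c + 4 && 4*p_1 != -21)
Answer: WP = forall p_1. (x != 3*c + 4 && 4*p_1 != -21)


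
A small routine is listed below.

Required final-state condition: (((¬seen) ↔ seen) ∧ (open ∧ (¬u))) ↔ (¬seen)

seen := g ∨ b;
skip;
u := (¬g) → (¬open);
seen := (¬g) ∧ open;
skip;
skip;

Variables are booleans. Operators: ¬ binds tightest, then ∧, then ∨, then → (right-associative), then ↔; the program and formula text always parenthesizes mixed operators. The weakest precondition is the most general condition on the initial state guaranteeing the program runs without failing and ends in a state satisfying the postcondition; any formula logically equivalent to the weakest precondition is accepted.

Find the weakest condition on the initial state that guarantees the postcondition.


Working backward. After the program, the postcondition (((¬seen) ↔ seen) ∧ (open ∧ (¬u))) ↔ (¬seen) must hold; in canonical form it is (((¬seen) ↔ seen) ∧ open ∧ (¬u)) ↔ (¬seen).
Before skip: (((¬seen) ↔ seen) ∧ open ∧ (¬u)) ↔ (¬seen)
Before skip: (((¬seen) ↔ seen) ∧ open ∧ (¬u)) ↔ (¬seen)
Before seen := (¬g) ∧ open: (((¬((¬g) ∧ open)) ↔ ((¬g) ∧ open)) ∧ open ∧ (¬u)) ↔ (¬((¬g) ∧ open))
Before u := (¬g) → (¬open): (((¬((¬g) ∧ open)) ↔ ((¬g) ∧ open)) ∧ open ∧ (¬((¬g) → (¬open)))) ↔ (¬((¬g) ∧ open))
Before skip: (((¬((¬g) ∧ open)) ↔ ((¬g) ∧ open)) ∧ open ∧ (¬((¬g) → (¬open)))) ↔ (¬((¬g) ∧ open))
Before seen := g ∨ b: (((¬((¬g) ∧ open)) ↔ ((¬g) ∧ open)) ∧ open ∧ (¬((¬g) → (¬open)))) ↔ (¬((¬g) ∧ open))
Answer: WP = (((¬((¬g) ∧ open)) ↔ ((¬g) ∧ open)) ∧ open ∧ (¬((¬g) → (¬open)))) ↔ (¬((¬g) ∧ open))


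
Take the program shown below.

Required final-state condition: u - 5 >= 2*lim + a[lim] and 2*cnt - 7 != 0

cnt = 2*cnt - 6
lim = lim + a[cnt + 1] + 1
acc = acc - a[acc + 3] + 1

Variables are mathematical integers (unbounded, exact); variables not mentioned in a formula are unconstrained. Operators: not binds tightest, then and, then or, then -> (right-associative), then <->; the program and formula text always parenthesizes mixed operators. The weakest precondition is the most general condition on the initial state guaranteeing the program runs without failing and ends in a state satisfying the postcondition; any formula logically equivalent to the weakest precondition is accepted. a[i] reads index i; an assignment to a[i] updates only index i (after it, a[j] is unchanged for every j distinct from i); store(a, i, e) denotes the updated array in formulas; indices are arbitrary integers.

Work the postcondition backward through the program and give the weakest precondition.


Working backward. After the program, the postcondition u - 5 >= 2*lim + a[lim] and 2*cnt - 7 != 0 must hold; in canonical form it is u >= a[lim] + 2*lim + 5 and 2*cnt != 7.
Before acc := acc - a[acc + 3] + 1: u >= a[lim] + 2*lim + 5 and 2*cnt != 7
Before lim := lim + a[cnt + 1] + 1: u >= a[a[cnt + 1] + lim + 1] + 2*a[cnt + 1] + 2*lim + 7 and 2*cnt != 7
Before cnt := 2*cnt - 6: u >= a[a[2*cnt - 5] + lim + 1] + 2*a[2*cnt - 5] + 2*lim + 7 and 4*cnt != 19
Answer: WP = u >= a[a[2*cnt - 5] + lim + 1] + 2*a[2*cnt - 5] + 2*lim + 7 and 4*cnt != 19


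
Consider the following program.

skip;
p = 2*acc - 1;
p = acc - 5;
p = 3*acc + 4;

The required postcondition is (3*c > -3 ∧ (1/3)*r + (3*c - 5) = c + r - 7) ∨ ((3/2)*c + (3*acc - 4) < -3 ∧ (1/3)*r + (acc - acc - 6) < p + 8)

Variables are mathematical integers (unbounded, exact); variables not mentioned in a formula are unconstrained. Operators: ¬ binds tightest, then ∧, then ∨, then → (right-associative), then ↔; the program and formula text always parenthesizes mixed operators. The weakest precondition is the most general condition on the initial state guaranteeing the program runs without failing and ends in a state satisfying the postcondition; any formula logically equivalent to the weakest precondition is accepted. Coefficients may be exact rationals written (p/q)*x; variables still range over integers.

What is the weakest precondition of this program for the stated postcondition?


Working backward. After the program, the postcondition (3*c > -3 ∧ (1/3)*r + (3*c - 5) = c + r - 7) ∨ ((3/2)*c + (3*acc - 4) < -3 ∧ (1/3)*r + (acc - acc - 6) < p + 8) must hold; in canonical form it is (3*c > -3 ∧ 2*c = (2/3)*r - 2) ∨ (3*acc + (3/2)*c < 1 ∧ (1/3)*r < p + 14).
Before p := 3*acc + 4: (3*c > -3 ∧ 2*c = (2/3)*r - 2) ∨ (3*acc + (3/2)*c < 1 ∧ (1/3)*r < 3*acc + 18)
Before p := acc - 5: (3*c > -3 ∧ 2*c = (2/3)*r - 2) ∨ (3*acc + (3/2)*c < 1 ∧ (1/3)*r < 3*acc + 18)
Before p := 2*acc - 1: (3*c > -3 ∧ 2*c = (2/3)*r - 2) ∨ (3*acc + (3/2)*c < 1 ∧ (1/3)*r < 3*acc + 18)
Before skip: (3*c > -3 ∧ 2*c = (2/3)*r - 2) ∨ (3*acc + (3/2)*c < 1 ∧ (1/3)*r < 3*acc + 18)
Answer: WP = (3*c > -3 ∧ 2*c = (2/3)*r - 2) ∨ (3*acc + (3/2)*c < 1 ∧ (1/3)*r < 3*acc + 18)


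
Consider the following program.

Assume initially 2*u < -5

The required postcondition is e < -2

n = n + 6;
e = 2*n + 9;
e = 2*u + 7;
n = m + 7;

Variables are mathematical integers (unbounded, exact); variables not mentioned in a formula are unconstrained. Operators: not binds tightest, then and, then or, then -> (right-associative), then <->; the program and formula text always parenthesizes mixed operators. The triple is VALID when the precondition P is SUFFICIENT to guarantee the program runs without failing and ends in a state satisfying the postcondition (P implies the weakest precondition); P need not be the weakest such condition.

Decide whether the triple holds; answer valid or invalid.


Working backward. After the program, e < -2 must hold.
Before n := m + 7: e < -2
Before e := 2*u + 7: 2*u < -9
Before e := 2*n + 9: 2*u < -9
Before n := n + 6: 2*u < -9
The weakest precondition is 2*u < -9.
Check whether 2*u < -5 implies it.
Countermodel: at the initial state u = -4, the precondition holds but the weakest precondition fails.
Answer: invalid


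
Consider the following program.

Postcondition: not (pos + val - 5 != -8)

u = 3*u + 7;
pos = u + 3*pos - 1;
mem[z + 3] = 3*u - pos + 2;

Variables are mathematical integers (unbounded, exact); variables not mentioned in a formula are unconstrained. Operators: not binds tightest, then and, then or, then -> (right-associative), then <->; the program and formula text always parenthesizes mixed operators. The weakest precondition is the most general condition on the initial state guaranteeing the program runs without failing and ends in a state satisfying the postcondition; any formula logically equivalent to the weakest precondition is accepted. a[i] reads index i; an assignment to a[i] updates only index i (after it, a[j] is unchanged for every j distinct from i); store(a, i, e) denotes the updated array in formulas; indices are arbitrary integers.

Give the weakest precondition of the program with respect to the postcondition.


Working backward. After the program, the postcondition not (pos + val - 5 != -8) must hold; in canonical form it is not (pos + val != -3).
Before mem[z + 3] := 3*u - pos + 2: not (pos + val != -3)
Before pos := u + 3*pos - 1: not (3*pos + u + val != -2)
Before u := 3*u + 7: not (3*pos + 3*u + val != -9)
Answer: WP = not (3*pos + 3*u + val != -9)


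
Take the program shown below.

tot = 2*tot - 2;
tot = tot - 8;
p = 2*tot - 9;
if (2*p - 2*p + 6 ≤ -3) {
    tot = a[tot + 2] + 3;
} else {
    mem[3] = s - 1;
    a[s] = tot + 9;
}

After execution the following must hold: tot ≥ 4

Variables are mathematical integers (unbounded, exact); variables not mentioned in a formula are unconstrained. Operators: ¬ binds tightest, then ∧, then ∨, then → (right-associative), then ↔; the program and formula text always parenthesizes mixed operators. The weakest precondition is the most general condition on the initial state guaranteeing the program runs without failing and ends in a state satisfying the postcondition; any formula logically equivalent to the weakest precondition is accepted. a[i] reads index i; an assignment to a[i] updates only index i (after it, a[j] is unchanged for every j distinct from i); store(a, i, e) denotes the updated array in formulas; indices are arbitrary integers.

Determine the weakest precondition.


Working backward. After the program, tot ≥ 4 must hold.
Then branch requires a[tot + 2] ≥ 1; else branch requires tot ≥ 4.
Before the if: tot ≥ 4
Before p := 2*tot - 9: tot ≥ 4
Before tot := tot - 8: tot ≥ 12
Before tot := 2*tot - 2: 2*tot ≥ 14
Answer: WP = 2*tot ≥ 14


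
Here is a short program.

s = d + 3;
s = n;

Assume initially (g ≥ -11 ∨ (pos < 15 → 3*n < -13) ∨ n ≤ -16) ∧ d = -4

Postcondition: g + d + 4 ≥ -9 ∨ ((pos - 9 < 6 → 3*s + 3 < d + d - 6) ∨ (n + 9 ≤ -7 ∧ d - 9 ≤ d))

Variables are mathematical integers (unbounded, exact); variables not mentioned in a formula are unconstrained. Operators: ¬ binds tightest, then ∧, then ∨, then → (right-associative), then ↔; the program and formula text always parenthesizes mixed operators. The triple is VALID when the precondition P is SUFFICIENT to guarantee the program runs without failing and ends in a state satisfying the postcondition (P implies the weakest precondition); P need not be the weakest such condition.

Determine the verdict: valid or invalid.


Working backward. After the program, the postcondition g + d + 4 ≥ -9 ∨ ((pos - 9 < 6 → 3*s + 3 < d + d - 6) ∨ (n + 9 ≤ -7 ∧ d - 9 ≤ d)) must hold; in canonical form it is d + g ≥ -13 ∨ (pos < 15 → 3*s < 2*d - 9) ∨ n ≤ -16.
Before s := n: d + g ≥ -13 ∨ (pos < 15 → 3*n < 2*d - 9) ∨ n ≤ -16
Before s := d + 3: d + g ≥ -13 ∨ (pos < 15 → 3*n < 2*d - 9) ∨ n ≤ -16
The weakest precondition is d + g ≥ -13 ∨ (pos < 15 → 3*n < 2*d - 9) ∨ n ≤ -16.
Check whether (g ≥ -11 ∨ (pos < 15 → 3*n < -13) ∨ n ≤ -16) ∧ d = -4 implies it.
Countermodel: at the initial state d = -4, g = -12, n = -5, pos = 14, the precondition holds but the weakest precondition fails.
Answer: invalid


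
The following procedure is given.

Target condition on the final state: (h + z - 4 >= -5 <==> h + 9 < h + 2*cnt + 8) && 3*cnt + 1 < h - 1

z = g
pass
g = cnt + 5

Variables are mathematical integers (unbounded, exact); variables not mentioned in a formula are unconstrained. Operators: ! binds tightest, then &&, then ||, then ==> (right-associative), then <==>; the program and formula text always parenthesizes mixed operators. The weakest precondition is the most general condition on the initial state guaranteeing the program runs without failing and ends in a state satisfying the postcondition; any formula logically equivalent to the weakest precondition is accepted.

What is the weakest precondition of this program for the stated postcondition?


Working backward. After the program, the postcondition (h + z - 4 >= -5 <==> h + 9 < h + 2*cnt + 8) && 3*cnt + 1 < h - 1 must hold; in canonical form it is (h + z >= -1 <==> 2*cnt > 1) && 3*cnt < h - 2.
Before g := cnt + 5: (h + z >= -1 <==> 2*cnt > 1) && 3*cnt < h - 2
Before skip: (h + z >= -1 <==> 2*cnt > 1) && 3*cnt < h - 2
Before z := g: (g + h >= -1 <==> 2*cnt > 1) && 3*cnt < h - 2
Answer: WP = (g + h >= -1 <==> 2*cnt > 1) && 3*cnt < h - 2
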